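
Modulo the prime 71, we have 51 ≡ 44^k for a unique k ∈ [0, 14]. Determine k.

5

Compute 44^0 mod 71 = 1, then multiply by 44 repeatedly:
  44^0=1  44^1=44  44^2=19  44^3=55  44^4=6
  44^5=51
Found 51 at exponent 5.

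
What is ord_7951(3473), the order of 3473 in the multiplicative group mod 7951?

The order of 3473 must divide p − 1 = 7950 = 2 · 3 · 5^2 · 53.
Divisors: 1, 2, 3, 5, 6, 10, 15, 25, 30, 50, 53, 75, 106, 150, 159, 265, 318, 530, 795, 1325, 1590, 2650, 3975, 7950.
Check each in increasing order: 3473^1 ≡ 3473;  3473^2 ≡ 62;  3473^3 ≡ 649;  3473^5 ≡ 483;  3473^6 ≡ 7749;  3473^10 ≡ 2710;  3473^15 ≡ 4966;  3473^25 ≡ 4768;  3473^30 ≡ 5105;  3473^50 ≡ 1915;  3473^53 ≡ 2479;  3473^75 ≡ 2972;  3473^106 ≡ 7269;  3473^150 ≡ 7174;  3473^159 ≡ 2885;  3473^265 ≡ 4278;  3473^318 ≡ 6479;  3473^530 ≡ 6033;  3473^795 ≡ 228;  3473^1325 ≡ 1.
Smallest exponent giving 1 is 1325.

1325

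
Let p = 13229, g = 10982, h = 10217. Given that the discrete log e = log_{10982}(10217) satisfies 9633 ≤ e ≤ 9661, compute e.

9660

Compute 10982^9633 mod 13229 = 5750, then multiply by 10982 repeatedly:
  10982^9633=5750  10982^9634=4483  10982^9635=7197  10982^9636=7408  10982^9637=9535
  10982^9638=5835  10982^9639=11923  10982^9640=10973  10982^9641=2525  10982^9642=1566
  10982^9643=112  10982^9644=12916  10982^9645=2174  10982^9646=9752  10982^9647=7709
  10982^9648=7867  10982^9649=10024  10982^9650=5059  10982^9651=9367  10982^9652=12919
  10982^9653=8662  10982^9654=9574  10982^9655=10805  10982^9656=9609  10982^9657=11534
  10982^9658=11942  10982^9659=7967  10982^9660=10217
Found 10217 at exponent 9660.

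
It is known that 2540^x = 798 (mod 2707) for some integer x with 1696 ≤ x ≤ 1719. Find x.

1705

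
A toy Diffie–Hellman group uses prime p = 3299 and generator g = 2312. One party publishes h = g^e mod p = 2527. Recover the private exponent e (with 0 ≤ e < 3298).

Baby-step giant-step with m = ceil(sqrt(3298)) = 58.
Baby table (2312^j mod 3299 for j=0..57):
  0:1  1:2312  2:964  3:1943  4:2277  5:2519  6:1193  7:252
  8:2000  9:2101  10:1384  11:3077  12:1380  13:427  14:823  15:2552
  16:1612  17:2373  18:139  19:1365  20:2036  21:2858  22:3098  23:447
  24:877  25:2038  26:884  27:1727  28:1034  29:2132  30:478  31:3270
  32:2231  33:1735  34:3035  35:3246  36:2826  37:1692  38:2589  39:1382
  40:1752  41:2751  42:3139  43:2867  44:813  45:2525  46:1869  47:2737
  48:462  49:2567  50:3  51:338  52:2892  53:2530  54:233  55:959
  56:280  57:756
Giant step factor: 2312^(-58) ≡ 1815 (mod 3299).
Scan 2527·1815^i mod 3299 for i = 0, 1, …:
  i=0: 2527   i=1: 895   i=2: 1317   i=3: 1879
  i=4: 2518   i=5: 1055   i=6: 1405   i=7: 3247
  i=8: 1291   i=9: 875     …   i=51: 544
  i=52: 959
Match at i=52, j=55: e = 52·58 + 55 = 3071.

3071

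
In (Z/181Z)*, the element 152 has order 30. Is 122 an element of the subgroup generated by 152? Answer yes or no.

yes

122 ∈ ⟨152⟩ iff 122^30 ≡ 1 (mod 181), since |⟨152⟩| = 30.
122^30 mod 181 = 1.
Since 1 = 1, 122 lies in the subgroup.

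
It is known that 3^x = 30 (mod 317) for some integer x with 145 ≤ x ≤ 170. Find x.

Compute 3^145 mod 317 = 178, then multiply by 3 repeatedly:
  3^145=178  3^146=217  3^147=17  3^148=51  3^149=153
  3^150=142  3^151=109  3^152=10  3^153=30
Found 30 at exponent 153.

153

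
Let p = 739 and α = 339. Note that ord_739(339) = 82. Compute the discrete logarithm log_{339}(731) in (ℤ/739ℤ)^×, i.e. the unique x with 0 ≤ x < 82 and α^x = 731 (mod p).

Baby-step giant-step with m = ceil(sqrt(82)) = 10.
Baby table (339^j mod 739 for j=0..9):
  0:1  1:339  2:376  3:356  4:227  5:97  6:367  7:261
  8:538  9:588
Giant step factor: 339^(-10) ≡ 474 (mod 739).
Scan 731·474^i mod 739 for i = 0, 1, …:
  i=0: 731   i=1: 642   i=2: 579   i=3: 277
  i=4: 495   i=5: 367
Match at i=5, j=6: x = 5·10 + 6 = 56.

56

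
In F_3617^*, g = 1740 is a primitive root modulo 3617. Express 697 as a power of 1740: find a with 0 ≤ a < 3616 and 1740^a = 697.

Baby-step giant-step with m = ceil(sqrt(3616)) = 61.
Baby table (1740^j mod 3617 for j=0..60):
  0:1  1:1740  2:171  3:946  4:305  5:2618  6:1517  7:2787
  8:2600  9:2750  10:3326  11:40  12:877  13:3223  14:1670  15:1349
  16:3444  17:2808  18:2970  19:2724  20:1490  21:2828  22:1600  23:2527
  24:2325  25:1694  26:3322  27:314  28:193  29:3056  30:450  31:1728
  32:993  33:2511  34:3421  35:2575  36:2654  37:2668  38:1709  39:486
  40:2879  41:3532  42:397  43:3550  44:2781  45:3011  46:1724  47:1267
  48:1827  49:3254  50:1355  51:3033  52:217  53:1412  54:937  55:2730
  56:1079  57:237  58:42  59:740  60:3565
Giant step factor: 1740^(-61) ≡ 2499 (mod 3617).
Scan 697·2499^i mod 3617 for i = 0, 1, …:
  i=0: 697   i=1: 2026   i=2: 2791   i=3: 1133
  i=4: 2873   i=5: 3499   i=6: 1712   i=7: 2994
  i=8: 2050   i=9: 1278     …   i=52: 2206
  i=53: 486
Match at i=53, j=39: a = 53·61 + 39 = 3272.

3272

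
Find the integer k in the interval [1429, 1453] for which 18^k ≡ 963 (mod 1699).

Compute 18^1429 mod 1699 = 143, then multiply by 18 repeatedly:
  18^1429=143  18^1430=875  18^1431=459  18^1432=1466  18^1433=903
  18^1434=963
Found 963 at exponent 1434.

1434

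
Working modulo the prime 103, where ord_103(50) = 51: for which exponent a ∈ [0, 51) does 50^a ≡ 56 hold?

Baby-step giant-step with m = ceil(sqrt(51)) = 8.
Baby table (50^j mod 103 for j=0..7):
  0:1  1:50  2:28  3:61  4:63  5:60  6:13  7:32
Giant step factor: 50^(-8) ≡ 15 (mod 103).
Scan 56·15^i mod 103 for i = 0, 1, …:
  i=0: 56   i=1: 16   i=2: 34   i=3: 98
  i=4: 28
Match at i=4, j=2: a = 4·8 + 2 = 34.

34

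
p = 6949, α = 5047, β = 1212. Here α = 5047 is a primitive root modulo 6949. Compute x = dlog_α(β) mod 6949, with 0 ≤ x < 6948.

Baby-step giant-step with m = ceil(sqrt(6948)) = 84.
Baby table (5047^j mod 6949 for j=0..83):
  0:1  1:5047  2:4124  3:1573  4:3173  5:3635  6:485  7:1747
  8:5777  9:5464  10:3176  11:4878  12:5908  13:6466  14:1398  15:2471
  16:4631  17:3170  18:2392  19:2011  20:3977  21:3207  22:1508  23:1721
  24:6586  25:2475  26:3972  27:5768  28:1735  29:805  30:4619  31:5147
  32:1547  33:3982  34:646  35:1281  36:2637  37:1604  38:6752  39:6397
  40:605  41:2824  42:329  43:6601  44:1741  45:3291  46:1567  47:687
  48:6687  49:4945  50:3556  51:4814  52:2554  53:6592  54:4961  55:920
  56:1308  57:6875  58:1768  59:580  60:1731  61:1464  62:2021  63:5804
  64:2753  65:3340  66:5655  67:1242  68:376  69:595  70:997  71:783
  72:4769  73:4756  74:1686  75:3666  76:4064  77:4509  78:5897  79:6541
  80:4677  81:6015  82:4473  83:4879
Giant step factor: 5047^(-84) ≡ 3870 (mod 6949).
Scan 1212·3870^i mod 6949 for i = 0, 1, …:
  i=0: 1212   i=1: 6814   i=2: 5674   i=3: 6489
  i=4: 5693   i=5: 3580   i=6: 5243   i=7: 6279
  i=8: 6026   i=9: 6725     …   i=35: 5723
  i=36: 1547
Match at i=36, j=32: x = 36·84 + 32 = 3056.

3056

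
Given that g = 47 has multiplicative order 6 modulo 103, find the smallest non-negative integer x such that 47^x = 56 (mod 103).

4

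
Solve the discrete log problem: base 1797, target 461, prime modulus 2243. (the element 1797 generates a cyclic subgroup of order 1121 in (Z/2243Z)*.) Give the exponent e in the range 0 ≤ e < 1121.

Baby-step giant-step with m = ceil(sqrt(1121)) = 34.
Baby table (1797^j mod 2243 for j=0..33):
  0:1  1:1797  2:1532  3:843  4:846  5:1751  6:1861  7:2147
  8:199  9:966  10:2063  11:1775  12:129  13:784  14:244  15:1083
  16:1470  17:1579  18:68  19:1074  20:998  21:1249  22:1453  23:189
  24:940  25:201  26:74  27:641  28:1218  29:1821  30:2043  31:1723
  32:891  33:1868
Giant step factor: 1797^(-34) ≡ 1799 (mod 2243).
Scan 461·1799^i mod 2243 for i = 0, 1, …:
  i=0: 461   i=1: 1672   i=2: 65   i=3: 299
  i=4: 1824   i=5: 2110   i=6: 734   i=7: 1582
  i=8: 1894   i=9: 189
Match at i=9, j=23: e = 9·34 + 23 = 329.

329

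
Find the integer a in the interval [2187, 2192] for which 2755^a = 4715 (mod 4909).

2188

Compute 2755^2187 mod 4909 = 857, then multiply by 2755 repeatedly:
  2755^2187=857  2755^2188=4715
Found 4715 at exponent 2188.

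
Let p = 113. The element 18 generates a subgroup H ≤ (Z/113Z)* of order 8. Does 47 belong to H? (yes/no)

47 ∈ ⟨18⟩ iff 47^8 ≡ 1 (mod 113), since |⟨18⟩| = 8.
47^8 mod 113 = 4.
Since 4 ≠ 1, 47 does not lie in the subgroup.

no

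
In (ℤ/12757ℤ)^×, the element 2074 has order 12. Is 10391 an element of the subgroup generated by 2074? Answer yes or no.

yes

⟨2074⟩ has order 12; its elements mod 12757 are {1, 2074, 2287, 2366, 2367, 4361, 8396, 10390, 10391, 10470, 10683, 12756}.
10391 is in this set.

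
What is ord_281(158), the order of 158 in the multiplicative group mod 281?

The order of 158 must divide p − 1 = 280 = 2^3 · 5 · 7.
Divisors: 1, 2, 4, 5, 7, 8, 10, 14, 20, 28, 35, 40, 56, 70, 140, 280.
Check each in increasing order: 158^1 ≡ 158;  158^2 ≡ 236;  158^4 ≡ 58;  158^5 ≡ 172;  158^7 ≡ 128;  158^8 ≡ 273;  158^10 ≡ 79;  158^14 ≡ 86;  158^20 ≡ 59;  158^28 ≡ 90;  158^35 ≡ 280;  158^40 ≡ 109;  158^56 ≡ 232;  158^70 ≡ 1.
Smallest exponent giving 1 is 70.

70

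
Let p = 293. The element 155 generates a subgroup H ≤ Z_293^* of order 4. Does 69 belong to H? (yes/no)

⟨155⟩ has order 4; its elements mod 293 are {1, 138, 155, 292}.
69 is not in this set.

no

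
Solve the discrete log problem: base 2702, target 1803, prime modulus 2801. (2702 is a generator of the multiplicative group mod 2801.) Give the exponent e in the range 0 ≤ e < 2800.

2368

Baby-step giant-step with m = ceil(sqrt(2800)) = 53.
Baby table (2702^j mod 2801 for j=0..52):
  0:1  1:2702  2:1398  3:1648  4:2107  5:1482  6:1735  7:1897
  8:2665  9:2260  10:340  11:2753  12:1951  13:120  14:2125  15:2501
  16:1690  17:750  18:1377  19:926  20:759  21:486  22:2304  23:1586
  24:2643  25:1637  26:395  27:109  28:413  29:1128  30:368  31:2782
  32:1881  33:1448  34:2300  35:1982  36:2653  37:647  38:370  39:2584
  40:1876  41:1943  42:912  43:2145  44:521  45:1640  46:98  47:1502
  48:2556  49:1847  50:2013  51:2385  52:1970
Giant step factor: 2702^(-53) ≡ 1721 (mod 2801).
Scan 1803·1721^i mod 2801 for i = 0, 1, …:
  i=0: 1803   i=1: 2256   i=2: 390   i=3: 1751
  i=4: 2396   i=5: 444   i=6: 2252   i=7: 1909
  i=8: 2617   i=9: 2650     …   i=43: 135
  i=44: 2653
Match at i=44, j=36: e = 44·53 + 36 = 2368.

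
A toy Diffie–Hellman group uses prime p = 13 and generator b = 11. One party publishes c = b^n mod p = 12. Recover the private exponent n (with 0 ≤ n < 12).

6

Successive powers of 11 modulo 13:
  11^0=1  11^1=11  11^2=4  11^3=5  11^4=3  11^5=7
  11^6=12
So 11^6 ≡ 12 (mod 13), giving n = 6.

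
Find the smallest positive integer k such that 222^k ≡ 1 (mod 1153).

1152

The order of 222 must divide p − 1 = 1152 = 2^7 · 3^2.
Divisors: 1, 2, 3, 4, 6, 8, 9, 12, 16, 18, 24, 32, 36, 48, 64, 72, 96, 128, 144, 192, 288, 384, 576, 1152.
Check each in increasing order: 222^1 ≡ 222;  222^2 ≡ 858;  222^3 ≡ 231;  222^4 ≡ 550;  222^6 ≡ 323;  222^8 ≡ 414;  222^9 ≡ 821;  222^12 ≡ 559;  222^16 ≡ 752;  222^18 ≡ 689;  222^24 ≡ 18;  222^32 ≡ 534;  222^36 ≡ 838;  222^48 ≡ 324;  222^64 ≡ 365;  222^72 ≡ 67;  222^96 ≡ 53;  222^128 ≡ 630;  222^144 ≡ 1030;  222^192 ≡ 503;  222^288 ≡ 140;  222^384 ≡ 502;  222^576 ≡ 1152;  222^1152 ≡ 1.
Smallest exponent giving 1 is 1152.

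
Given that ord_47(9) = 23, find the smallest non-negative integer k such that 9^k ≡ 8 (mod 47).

14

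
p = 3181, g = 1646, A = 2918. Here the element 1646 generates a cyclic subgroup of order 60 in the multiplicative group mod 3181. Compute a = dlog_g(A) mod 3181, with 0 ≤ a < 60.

Successive powers of 1646 modulo 3181:
  1646^0=1  1646^1=1646  1646^2=2285  1646^3=1168  1646^4=1204  1646^5=21
  1646^6=2756  1646^7=270  1646^8=2261  1646^9=3017  1646^10=441  1646^11=618
  1646^12=2489  1646^13=2947  1646^14=2918
So 1646^14 ≡ 2918 (mod 3181), giving a = 14.

14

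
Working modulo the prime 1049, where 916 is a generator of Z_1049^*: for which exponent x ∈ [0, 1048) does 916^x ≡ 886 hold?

Baby-step giant-step with m = ceil(sqrt(1048)) = 33.
Baby table (916^j mod 1049 for j=0..32):
  0:1  1:916  2:905  3:270  4:805  5:982  6:519  7:207
  8:792  9:613  10:293  11:893  12:817  13:435  14:889  15:300
  16:1011  17:858  18:227  19:230  20:880  21:448  22:209  23:526
  24:325  25:833  26:405  27:683  28:424  29:254  30:835  31:139
  32:395
Giant step factor: 916^(-33) ≡ 543 (mod 1049).
Scan 886·543^i mod 1049 for i = 0, 1, …:
  i=0: 886   i=1: 656   i=2: 597   i=3: 30
  i=4: 555   i=5: 302   i=6: 342   i=7: 33
  i=8: 86   i=9: 542     …   i=27: 728
  i=28: 880
Match at i=28, j=20: x = 28·33 + 20 = 944.

944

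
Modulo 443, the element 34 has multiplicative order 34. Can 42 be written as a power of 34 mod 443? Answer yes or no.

no

42 ∈ ⟨34⟩ iff 42^34 ≡ 1 (mod 443), since |⟨34⟩| = 34.
42^34 mod 443 = 188.
Since 188 ≠ 1, 42 does not lie in the subgroup.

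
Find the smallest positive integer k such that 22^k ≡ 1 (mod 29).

The order of 22 must divide p − 1 = 28 = 2^2 · 7.
Divisors: 1, 2, 4, 7, 14, 28.
Check each in increasing order: 22^1 ≡ 22;  22^2 ≡ 20;  22^4 ≡ 23;  22^7 ≡ 28;  22^14 ≡ 1.
Smallest exponent giving 1 is 14.

14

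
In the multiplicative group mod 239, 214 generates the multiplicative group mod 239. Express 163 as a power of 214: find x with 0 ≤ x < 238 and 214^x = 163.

Baby-step giant-step with m = ceil(sqrt(238)) = 16.
Baby table (214^j mod 239 for j=0..15):
  0:1  1:214  2:147  3:149  4:99  5:154  6:213  7:172
  8:2  9:189  10:55  11:59  12:198  13:69  14:187  15:105
Giant step factor: 214^(-16) ≡ 60 (mod 239).
Scan 163·60^i mod 239 for i = 0, 1, …:
  i=0: 163   i=1: 220   i=2: 55
Match at i=2, j=10: x = 2·16 + 10 = 42.

42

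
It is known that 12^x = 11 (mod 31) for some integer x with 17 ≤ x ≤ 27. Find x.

Compute 12^17 mod 31 = 11, then multiply by 12 repeatedly:
  12^17=11
Found 11 at exponent 17.

17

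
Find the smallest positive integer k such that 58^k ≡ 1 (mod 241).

The order of 58 must divide p − 1 = 240 = 2^4 · 3 · 5.
Divisors: 1, 2, 3, 4, 5, 6, 8, 10, 12, 15, 16, 20, 24, 30, 40, 48, 60, 80, 120, 240.
Check each in increasing order: 58^1 ≡ 58;  58^2 ≡ 231;  58^3 ≡ 143;  58^4 ≡ 100;  58^5 ≡ 16;  58^6 ≡ 205;  58^8 ≡ 119;  58^10 ≡ 15;  58^12 ≡ 91;  58^15 ≡ 240;  58^16 ≡ 183;  58^20 ≡ 225;  58^24 ≡ 87;  58^30 ≡ 1.
Smallest exponent giving 1 is 30.

30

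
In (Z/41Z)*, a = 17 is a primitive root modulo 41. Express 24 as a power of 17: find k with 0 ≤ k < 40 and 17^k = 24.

21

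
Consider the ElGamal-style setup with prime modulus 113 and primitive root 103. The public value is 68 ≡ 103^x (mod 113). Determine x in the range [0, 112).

Baby-step giant-step with m = ceil(sqrt(112)) = 11.
Baby table (103^j mod 113 for j=0..10):
  0:1  1:103  2:100  3:17  4:56  5:5  6:63  7:48
  8:85  9:54  10:25
Giant step factor: 103^(-11) ≡ 80 (mod 113).
Scan 68·80^i mod 113 for i = 0, 1, …:
  i=0: 68   i=1: 16   i=2: 37   i=3: 22
  i=4: 65   i=5: 2   i=6: 47   i=7: 31
  i=8: 107   i=9: 85
Match at i=9, j=8: x = 9·11 + 8 = 107.

107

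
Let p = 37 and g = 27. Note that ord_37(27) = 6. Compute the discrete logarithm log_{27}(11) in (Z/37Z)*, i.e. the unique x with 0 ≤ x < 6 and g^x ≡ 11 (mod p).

Successive powers of 27 modulo 37:
  27^0=1  27^1=27  27^2=26  27^3=36  27^4=10  27^5=11
So 27^5 ≡ 11 (mod 37), giving x = 5.

5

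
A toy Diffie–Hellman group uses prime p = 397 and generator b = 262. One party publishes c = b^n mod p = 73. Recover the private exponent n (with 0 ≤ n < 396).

248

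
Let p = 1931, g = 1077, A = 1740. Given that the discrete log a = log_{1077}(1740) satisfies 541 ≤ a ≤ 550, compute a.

Compute 1077^541 mod 1931 = 932, then multiply by 1077 repeatedly:
  1077^541=932  1077^542=1575  1077^543=857  1077^544=1902  1077^545=1594
  1077^546=79  1077^547=119  1077^548=717  1077^549=1740
Found 1740 at exponent 549.

549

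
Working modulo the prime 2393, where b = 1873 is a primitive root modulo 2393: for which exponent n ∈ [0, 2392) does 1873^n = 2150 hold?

Baby-step giant-step with m = ceil(sqrt(2392)) = 49.
Baby table (1873^j mod 2393 for j=0..48):
  0:1  1:1873  2:2384  3:2287  4:81  5:954  6:1664  7:986
  8:1775  9:698  10:776  11:897  12:195  13:1499  14:638  15:867
  16:1437  17:1769  18:1425  19:830  20:1533  21:2102  22:561  23:226
  24:2130  25:359  26:2367  27:1555  28:234  29:363  30:287  31:1519
  32:2203  33:687  34:1710  35:996  36:1361  37:608  38:2109  39:1707
  40:163  41:1388  42:926  43:1866  44:1238  45:2350  46:823  47:387
  48:2165
Giant step factor: 1873^(-49) ≡ 191 (mod 2393).
Scan 2150·191^i mod 2393 for i = 0, 1, …:
  i=0: 2150   i=1: 1447   i=2: 1182   i=3: 820
  i=4: 1075   i=5: 1920   i=6: 591   i=7: 410
  i=8: 1734   i=9: 960   i=10: 1492   i=11: 205
  i=12: 867
Match at i=12, j=15: n = 12·49 + 15 = 603.

603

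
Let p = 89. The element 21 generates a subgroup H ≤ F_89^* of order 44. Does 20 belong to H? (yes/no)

yes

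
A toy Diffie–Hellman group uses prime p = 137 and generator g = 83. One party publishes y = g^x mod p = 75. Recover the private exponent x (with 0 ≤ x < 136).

111

Baby-step giant-step with m = ceil(sqrt(136)) = 12.
Baby table (83^j mod 137 for j=0..11):
  0:1  1:83  2:39  3:86  4:14  5:66  6:135  7:108
  8:59  9:102  10:109  11:5
Giant step factor: 83^(-12) ≡ 103 (mod 137).
Scan 75·103^i mod 137 for i = 0, 1, …:
  i=0: 75   i=1: 53   i=2: 116   i=3: 29
  i=4: 110   i=5: 96   i=6: 24   i=7: 6
  i=8: 70   i=9: 86
Match at i=9, j=3: x = 9·12 + 3 = 111.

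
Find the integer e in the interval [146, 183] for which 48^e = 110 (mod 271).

154

Compute 48^146 mod 271 = 134, then multiply by 48 repeatedly:
  48^146=134  48^147=199  48^148=67  48^149=235  48^150=169
  48^151=253  48^152=220  48^153=262  48^154=110
Found 110 at exponent 154.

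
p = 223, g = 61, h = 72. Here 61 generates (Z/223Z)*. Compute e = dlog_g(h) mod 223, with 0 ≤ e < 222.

Baby-step giant-step with m = ceil(sqrt(222)) = 15.
Baby table (61^j mod 223 for j=0..14):
  0:1  1:61  2:153  3:190  4:217  5:80  6:197  7:198
  8:36  9:189  10:156  11:150  12:7  13:204  14:179
Giant step factor: 61^(-15) ≡ 195 (mod 223).
Scan 72·195^i mod 223 for i = 0, 1, …:
  i=0: 72   i=1: 214   i=2: 29   i=3: 80
Match at i=3, j=5: e = 3·15 + 5 = 50.

50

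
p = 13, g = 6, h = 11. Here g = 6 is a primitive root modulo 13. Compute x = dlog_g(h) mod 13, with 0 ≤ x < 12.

11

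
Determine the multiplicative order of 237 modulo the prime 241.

12

The order of 237 must divide p − 1 = 240 = 2^4 · 3 · 5.
Divisors: 1, 2, 3, 4, 5, 6, 8, 10, 12, 15, 16, 20, 24, 30, 40, 48, 60, 80, 120, 240.
Check each in increasing order: 237^1 ≡ 237;  237^2 ≡ 16;  237^3 ≡ 177;  237^4 ≡ 15;  237^5 ≡ 181;  237^6 ≡ 240;  237^8 ≡ 225;  237^10 ≡ 226;  237^12 ≡ 1.
Smallest exponent giving 1 is 12.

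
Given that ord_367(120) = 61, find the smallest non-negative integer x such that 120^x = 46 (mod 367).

11

Successive powers of 120 modulo 367:
  120^0=1  120^1=120  120^2=87  120^3=164  120^4=229  120^5=322
  120^6=105  120^7=122  120^8=327  120^9=338  120^10=190  120^11=46
So 120^11 ≡ 46 (mod 367), giving x = 11.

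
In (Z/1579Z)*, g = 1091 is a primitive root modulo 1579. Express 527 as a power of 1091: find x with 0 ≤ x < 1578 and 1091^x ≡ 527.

178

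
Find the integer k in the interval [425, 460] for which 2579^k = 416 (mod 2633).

Compute 2579^425 mod 2633 = 1974, then multiply by 2579 repeatedly:
  2579^425=1974  2579^426=1357  2579^427=446  2579^428=2246  2579^429=2467
  2579^430=1065  2579^431=416
Found 416 at exponent 431.

431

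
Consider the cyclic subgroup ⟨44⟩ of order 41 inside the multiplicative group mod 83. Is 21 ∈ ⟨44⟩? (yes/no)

21 ∈ ⟨44⟩ iff 21^41 ≡ 1 (mod 83), since |⟨44⟩| = 41.
21^41 mod 83 = 1.
Since 1 = 1, 21 lies in the subgroup.

yes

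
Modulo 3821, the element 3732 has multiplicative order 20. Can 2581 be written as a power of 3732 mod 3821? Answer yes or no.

no

⟨3732⟩ has order 20; its elements mod 3821 are {1, 89, 279, 376, 644, 925, 1421, 1737, 1753, 1905, 1916, 2068, 2084, 2400, 2896, 3177, 3445, 3542, 3732, 3820}.
2581 is not in this set.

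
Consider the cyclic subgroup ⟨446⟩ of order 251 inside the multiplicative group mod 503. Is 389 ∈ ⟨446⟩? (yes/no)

yes

389 ∈ ⟨446⟩ iff 389^251 ≡ 1 (mod 503), since |⟨446⟩| = 251.
389^251 mod 503 = 1.
Since 1 = 1, 389 lies in the subgroup.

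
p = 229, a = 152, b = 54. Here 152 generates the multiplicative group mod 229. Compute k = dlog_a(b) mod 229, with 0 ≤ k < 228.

Baby-step giant-step with m = ceil(sqrt(228)) = 16.
Baby table (152^j mod 229 for j=0..15):
  0:1  1:152  2:204  3:93  4:167  5:194  6:176  7:188
  8:180  9:109  10:80  11:23  12:61  13:112  14:78  15:177
Giant step factor: 152^(-16) ≡ 196 (mod 229).
Scan 54·196^i mod 229 for i = 0, 1, …:
  i=0: 54   i=1: 50   i=2: 182   i=3: 177
Match at i=3, j=15: k = 3·16 + 15 = 63.

63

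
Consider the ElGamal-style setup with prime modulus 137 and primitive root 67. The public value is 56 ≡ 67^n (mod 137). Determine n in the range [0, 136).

Baby-step giant-step with m = ceil(sqrt(136)) = 12.
Baby table (67^j mod 137 for j=0..11):
  0:1  1:67  2:105  3:48  4:65  5:108  6:112  7:106
  8:115  9:33  10:19  11:40
Giant step factor: 67^(-12) ≡ 121 (mod 137).
Scan 56·121^i mod 137 for i = 0, 1, …:
  i=0: 56   i=1: 63   i=2: 88   i=3: 99
  i=4: 60   i=5: 136   i=6: 16   i=7: 18
  i=8: 123   i=9: 87   i=10: 115
Match at i=10, j=8: n = 10·12 + 8 = 128.

128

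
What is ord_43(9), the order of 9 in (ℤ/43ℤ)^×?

The order of 9 must divide p − 1 = 42 = 2 · 3 · 7.
Divisors: 1, 2, 3, 6, 7, 14, 21, 42.
Check each in increasing order: 9^1 ≡ 9;  9^2 ≡ 38;  9^3 ≡ 41;  9^6 ≡ 4;  9^7 ≡ 36;  9^14 ≡ 6;  9^21 ≡ 1.
Smallest exponent giving 1 is 21.

21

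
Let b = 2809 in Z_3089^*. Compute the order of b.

772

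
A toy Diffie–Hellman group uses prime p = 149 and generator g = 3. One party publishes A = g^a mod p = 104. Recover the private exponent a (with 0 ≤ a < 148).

Baby-step giant-step with m = ceil(sqrt(148)) = 13.
Baby table (3^j mod 149 for j=0..12):
  0:1  1:3  2:9  3:27  4:81  5:94  6:133  7:101
  8:5  9:15  10:45  11:135  12:107
Giant step factor: 3^(-13) ≡ 13 (mod 149).
Scan 104·13^i mod 149 for i = 0, 1, …:
  i=0: 104   i=1: 11   i=2: 143   i=3: 71
  i=4: 29   i=5: 79   i=6: 133
Match at i=6, j=6: a = 6·13 + 6 = 84.

84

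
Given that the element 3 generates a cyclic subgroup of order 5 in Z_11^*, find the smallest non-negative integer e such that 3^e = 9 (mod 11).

2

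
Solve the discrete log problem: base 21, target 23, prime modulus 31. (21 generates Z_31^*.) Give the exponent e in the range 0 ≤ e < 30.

3

Successive powers of 21 modulo 31:
  21^0=1  21^1=21  21^2=7  21^3=23
So 21^3 ≡ 23 (mod 31), giving e = 3.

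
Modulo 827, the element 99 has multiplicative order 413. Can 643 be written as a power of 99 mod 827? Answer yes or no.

643 ∈ ⟨99⟩ iff 643^413 ≡ 1 (mod 827), since |⟨99⟩| = 413.
643^413 mod 827 = 1.
Since 1 = 1, 643 lies in the subgroup.

yes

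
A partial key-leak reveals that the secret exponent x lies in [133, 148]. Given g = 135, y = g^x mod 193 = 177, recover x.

136

Compute 135^133 mod 193 = 174, then multiply by 135 repeatedly:
  135^133=174  135^134=137  135^135=160  135^136=177
Found 177 at exponent 136.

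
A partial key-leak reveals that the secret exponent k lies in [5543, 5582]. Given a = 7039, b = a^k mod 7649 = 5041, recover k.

5566

Compute 7039^5543 mod 7649 = 5877, then multiply by 7039 repeatedly:
  7039^5543=5877  7039^5544=2411  7039^5545=5547  7039^5546=4837  7039^5547=1944
  7039^5548=7404  7039^5549=4119  7039^5550=3931  7039^5551=3876  7039^5552=6830
  7039^5553=2405  7039^5554=1558  7039^5555=5745  7039^5556=6441  7039^5557=2576
  7039^5558=4334  7039^5559=2814  7039^5560=4485  7039^5561=2492  7039^5562=2031
  7039^5563=228  7039^5564=6251  7039^5565=3741  7039^5566=5041
Found 5041 at exponent 5566.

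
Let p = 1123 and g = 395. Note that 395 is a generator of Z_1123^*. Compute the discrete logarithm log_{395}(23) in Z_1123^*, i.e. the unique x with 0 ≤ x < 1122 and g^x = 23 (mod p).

Baby-step giant-step with m = ceil(sqrt(1122)) = 34.
Baby table (395^j mod 1123 for j=0..33):
  0:1  1:395  2:1051  3:758  4:692  5:451  6:711  7:95
  8:466  9:1021  10:138  11:606  12:171  13:165  14:41  15:473
  16:417  17:757  18:297  19:523  20:1076  21:526  22:15  23:310
  24:43  25:140  26:273  27:27  28:558  29:302  30:252  31:716
  32:947  33:106
Giant step factor: 395^(-34) ≡ 345 (mod 1123).
Scan 23·345^i mod 1123 for i = 0, 1, …:
  i=0: 23   i=1: 74   i=2: 824   i=3: 161
  i=4: 518   i=5: 153   i=6: 4   i=7: 257
  i=8: 1071   i=9: 28     …   i=30: 645
  i=31: 171
Match at i=31, j=12: x = 31·34 + 12 = 1066.

1066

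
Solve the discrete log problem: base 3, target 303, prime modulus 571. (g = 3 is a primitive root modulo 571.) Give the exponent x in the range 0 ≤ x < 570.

108

Baby-step giant-step with m = ceil(sqrt(570)) = 24.
Baby table (3^j mod 571 for j=0..23):
  0:1  1:3  2:9  3:27  4:81  5:243  6:158  7:474
  8:280  9:269  10:236  11:137  12:411  13:91  14:273  15:248
  16:173  17:519  18:415  19:103  20:309  21:356  22:497  23:349
Giant step factor: 3^(-24) ≡ 6 (mod 571).
Scan 303·6^i mod 571 for i = 0, 1, …:
  i=0: 303   i=1: 105   i=2: 59   i=3: 354
  i=4: 411
Match at i=4, j=12: x = 4·24 + 12 = 108.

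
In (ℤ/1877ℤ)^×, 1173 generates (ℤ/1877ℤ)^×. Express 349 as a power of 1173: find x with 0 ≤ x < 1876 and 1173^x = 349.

Baby-step giant-step with m = ceil(sqrt(1876)) = 44.
Baby table (1173^j mod 1877 for j=0..43):
  0:1  1:1173  2:88  3:1866  4:236  5:909  6:121  7:1158
  8:1263  9:546  10:401  11:1123  12:1502  13:1220  14:786  15:371
  16:1596  17:739  18:1550  19:1214  20:1256  21:1720  22:1662  23:1200
  24:1727  25:488  26:1816  27:1650  28:263  29:671  30:620  31:861
  32:127  33:688  34:1791  35:480  36:1817  37:946  38:351  39:660
  40:856  41:1770  42:248  43:1846
Giant step factor: 1173^(-44) ≡ 303 (mod 1877).
Scan 349·303^i mod 1877 for i = 0, 1, …:
  i=0: 349   i=1: 635   i=2: 951   i=3: 972
  i=4: 1704   i=5: 137   i=6: 217   i=7: 56
  i=8: 75   i=9: 201     …   i=35: 1053
  i=36: 1846
Match at i=36, j=43: x = 36·44 + 43 = 1627.

1627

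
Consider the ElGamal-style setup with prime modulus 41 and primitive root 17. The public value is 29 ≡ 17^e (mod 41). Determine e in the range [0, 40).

Successive powers of 17 modulo 41:
  17^0=1  17^1=17  17^2=2  17^3=34  17^4=4  17^5=27
  17^6=8  17^7=13  17^8=16  17^9=26  17^10=32  17^11=11
  17^12=23  17^13=22  17^14=5  17^15=3  17^16=10  17^17=6
  17^18=20  17^19=12  17^20=40  17^21=24  17^22=39  17^23=7
  17^24=37  17^25=14  17^26=33  17^27=28  17^28=25  17^29=15
  17^30=9  17^31=30  17^32=18  17^33=19  17^34=36  17^35=38
  17^36=31  17^37=35  17^38=21  17^39=29
So 17^39 ≡ 29 (mod 41), giving e = 39.

39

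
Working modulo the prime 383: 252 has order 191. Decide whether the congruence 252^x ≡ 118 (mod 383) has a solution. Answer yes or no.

118 ∈ ⟨252⟩ iff 118^191 ≡ 1 (mod 383), since |⟨252⟩| = 191.
118^191 mod 383 = 382.
Since 382 ≠ 1, 118 does not lie in the subgroup.

no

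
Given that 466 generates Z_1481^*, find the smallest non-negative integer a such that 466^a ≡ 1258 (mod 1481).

314

Baby-step giant-step with m = ceil(sqrt(1480)) = 39.
Baby table (466^j mod 1481 for j=0..38):
  0:1  1:466  2:930  3:928  4:1477  5:1098  6:723  7:731
  8:16  9:51  10:70  11:38  12:1417  13:1277  14:1201  15:1329
  16:256  17:816  18:1120  19:608  20:457  21:1179  22:1444  23:530
  24:1134  25:1208  26:148  27:842  28:1388  29:1092  30:889  31:1075
  32:372  33:75  34:887  35:143  36:1474  37:1181  38:895
Giant step factor: 466^(-39) ≡ 334 (mod 1481).
Scan 1258·334^i mod 1481 for i = 0, 1, …:
  i=0: 1258   i=1: 1049   i=2: 850   i=3: 1029
  i=4: 94   i=5: 295   i=6: 784   i=7: 1200
  i=8: 930
Match at i=8, j=2: a = 8·39 + 2 = 314.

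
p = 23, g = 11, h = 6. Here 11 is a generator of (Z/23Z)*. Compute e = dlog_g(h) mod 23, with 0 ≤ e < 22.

2

Successive powers of 11 modulo 23:
  11^0=1  11^1=11  11^2=6
So 11^2 ≡ 6 (mod 23), giving e = 2.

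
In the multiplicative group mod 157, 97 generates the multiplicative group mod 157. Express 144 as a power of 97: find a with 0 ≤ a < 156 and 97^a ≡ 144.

52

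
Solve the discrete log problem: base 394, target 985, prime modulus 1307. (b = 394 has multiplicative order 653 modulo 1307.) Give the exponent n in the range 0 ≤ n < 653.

83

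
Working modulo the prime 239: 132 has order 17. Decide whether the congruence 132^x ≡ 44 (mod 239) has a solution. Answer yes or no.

⟨132⟩ has order 17; its elements mod 239 are {1, 6, 22, 36, 40, 51, 67, 71, 75, 101, 128, 132, 163, 166, 187, 211, 216}.
44 is not in this set.

no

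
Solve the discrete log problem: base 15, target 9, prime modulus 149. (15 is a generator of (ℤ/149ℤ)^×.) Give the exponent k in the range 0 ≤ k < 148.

Baby-step giant-step with m = ceil(sqrt(148)) = 13.
Baby table (15^j mod 149 for j=0..12):
  0:1  1:15  2:76  3:97  4:114  5:71  6:22  7:32
  8:33  9:48  10:124  11:72  12:37
Giant step factor: 15^(-13) ≡ 109 (mod 149).
Scan 9·109^i mod 149 for i = 0, 1, …:
  i=0: 9   i=1: 87   i=2: 96   i=3: 34
  i=4: 130   i=5: 15
Match at i=5, j=1: k = 5·13 + 1 = 66.

66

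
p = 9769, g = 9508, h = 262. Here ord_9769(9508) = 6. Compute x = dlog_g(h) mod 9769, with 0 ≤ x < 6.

5

Successive powers of 9508 modulo 9769:
  9508^0=1  9508^1=9508  9508^2=9507  9508^3=9768  9508^4=261  9508^5=262
So 9508^5 ≡ 262 (mod 9769), giving x = 5.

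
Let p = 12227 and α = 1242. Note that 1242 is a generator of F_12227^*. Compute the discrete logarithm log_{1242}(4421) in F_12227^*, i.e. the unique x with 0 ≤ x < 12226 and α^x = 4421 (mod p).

7329

Baby-step giant-step with m = ceil(sqrt(12226)) = 111.
Baby table (1242^j mod 12227 for j=0..110):
  0:1  1:1242  2:1962  3:3631  4:10166  5:7908  6:3455  7:11660
  8:4952  9:203  10:7586  11:7022  12:3473  13:9562  14:3587  15:4426
  16:7169  17:2642  18:4528  19:11583  20:7134  21:8080  22:9220  23:6768
  24:5907  25:294  26:10565  27:2159  28:3765  29:5416  30:1822  31:929
  32:4480  33:875  34:10774  35:4970  36:10332  37:6221  38:11245  39:3056
  40:5182  41:4642  42:6447  43:10716  44:6296  45:6579  46:3482  47:8513
  48:9018  49:424  50:847  51:452  52:11169  53:6480  54:2794  55:9907
  56:4132  57:8831  58:483  59:763  60:6167  61:5312  62:7151  63:4740
  64:5893  65:7360  66:7551  67:233  68:8165  69:4747  70:2360  71:8867
  72:8514  73:10260  74:2386  75:4478  76:10618  77:6850  78:9935  79:2227
  80:2632  81:4335  82:4190  83:7505  84:4236  85:3502  86:8899  87:11577
  88:11909  89:8535  90:11888  91:6907  92:7367  93:4018  94:1740  95:9128
  96:2547  97:8808  98:8598  99:4545  100:8243  101:3807  102:8672  103:10864
  104:6707  105:3507  106:2882  107:9160  108:5610  109:10457  110:2520
Giant step factor: 1242^(-111) ≡ 11283 (mod 12227).
Scan 4421·11283^i mod 12227 for i = 0, 1, …:
  i=0: 4421   i=1: 8210   i=2: 1678   i=3: 5478
  i=4: 789   i=5: 1031   i=6: 4896   i=7: 12209
  i=8: 4765   i=9: 1376     …   i=65: 2755
  i=66: 3631
Match at i=66, j=3: x = 66·111 + 3 = 7329.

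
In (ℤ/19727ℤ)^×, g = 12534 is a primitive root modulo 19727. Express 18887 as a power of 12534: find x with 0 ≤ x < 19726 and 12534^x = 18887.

13239

Baby-step giant-step with m = ceil(sqrt(19726)) = 141.
Baby table (12534^j mod 19727 for j=0..140):
  0:1  1:12534  2:15055  3:10615  4:9522  5:398  6:17328  7:14609
  8:3192  9:2172  10:588  11:11821  12:14644  13:7888  14:16195  15:17027
  16:9732  17:8847  18:2831  19:14608  20:10385  21:6844  22:9700  23:2299
  24:14246  25:10287  26:1586  27:13835  28:7560  29:8259  30:10737  31:19691
  32:2497  33:10376  34:12400  35:12294  36:5399  37:7456  38:6705  39:3450
  40:716  41:18286  42:8438  43:5445  44:11937  45:8790  46:18292  47:4734
  48:16867  49:16446  50:6741  51:953  52:10067  53:5886  54:15871  55:46
  56:4481  57:2085  58:14842  59:4018  60:18308  61:8008  62:1296  63:8743
  64:1277  65:7321  66:11137  67:2906  68:7762  69:15071  70:13889  71:13678
  72:12422  73:11864  74:1250  75:4262  76:18919  77:12206  78:7119  79:4325
  80:19481  81:13775  82:5146  83:12401  84:5101  85:727  86:18071  87:16227
  88:3848  89:18044  90:13168  91:11630  92:7617  93:12525  94:884  95:13209
  96:12622  97:13335  98:13746  99:16473  100:9800  101:12898  102:767  103:6529
  104:6890  105:14181  106:4384  107:9361  108:14305  109:167  110:2116  111:8856
  112:17002  113:12014  114:7285  115:13634  116:13282  117:435  118:7638  119:19288
  120:1407  121:19127  122:15314  123:1966  124:2821  125:7630  126:17651  127:19056
  128:13115  129:18046  130:18509  131:2286  132:9120  133:11842  134:1680  135:8411
  136:2386  137:19719  138:18090  139:17649  140:13715
Giant step factor: 12534^(-141) ≡ 10665 (mod 19727).
Scan 18887·10665^i mod 19727 for i = 0, 1, …:
  i=0: 18887   i=1: 17185   i=2: 14195   i=3: 4677
  i=4: 10349   i=5: 19247   i=6: 9820   i=7: 19384
  i=8: 11127   i=9: 11550     …   i=92: 9744
  i=93: 17651
Match at i=93, j=126: x = 93·141 + 126 = 13239.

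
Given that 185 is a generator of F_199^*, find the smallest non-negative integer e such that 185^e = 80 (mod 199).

134

Baby-step giant-step with m = ceil(sqrt(198)) = 15.
Baby table (185^j mod 199 for j=0..14):
  0:1  1:185  2:196  3:42  4:9  5:73  6:172  7:179
  8:81  9:60  10:155  11:19  12:132  13:142  14:2
Giant step factor: 185^(-15) ≡ 135 (mod 199).
Scan 80·135^i mod 199 for i = 0, 1, …:
  i=0: 80   i=1: 54   i=2: 126   i=3: 95
  i=4: 89   i=5: 75   i=6: 175   i=7: 143
  i=8: 2
Match at i=8, j=14: e = 8·15 + 14 = 134.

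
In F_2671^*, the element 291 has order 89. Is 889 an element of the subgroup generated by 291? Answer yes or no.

yes

889 ∈ ⟨291⟩ iff 889^89 ≡ 1 (mod 2671), since |⟨291⟩| = 89.
889^89 mod 2671 = 1.
Since 1 = 1, 889 lies in the subgroup.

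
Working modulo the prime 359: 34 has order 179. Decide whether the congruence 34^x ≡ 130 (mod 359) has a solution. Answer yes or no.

130 ∈ ⟨34⟩ iff 130^179 ≡ 1 (mod 359), since |⟨34⟩| = 179.
130^179 mod 359 = 358.
Since 358 ≠ 1, 130 does not lie in the subgroup.

no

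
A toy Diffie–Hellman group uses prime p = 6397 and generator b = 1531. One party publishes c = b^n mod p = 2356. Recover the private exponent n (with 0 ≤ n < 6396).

5220

Baby-step giant-step with m = ceil(sqrt(6396)) = 80.
Baby table (1531^j mod 6397 for j=0..79):
  0:1  1:1531  2:2659  3:2437  4:1596  5:6219  6:2553  7:76
  8:1210  9:3777  10:6096  11:6150  12:5663  13:2118  14:5776  15:2402
  16:5584  17:2712  18:419  19:1789  20:1043  21:3980  22:3436  23:2182
  24:1408  25:6256  26:1627  27:2504  28:1821  29:5256  30:5907  31:4656
  32:2078  33:2109  34:4791  35:4059  36:2842  37:1142  38:2021  39:4400
  40:359  41:5884  42:1428  43:4891  44:3631  45:68  46:1756  47:1696
  48:5791  49:6176  50:690  51:885  52:5168  53:5516  54:956  55:5120
  56:2395  57:1264  58:3290  59:2551  60:3411  61:2289  62:5300  63:2904
  64:109  65:557  66:1966  67:3356  68:1245  69:6186  70:3206  71:1887
  72:3950  73:2285  74:5573  75:5062  76:3155  77:570  78:2678  79:5938
Giant step factor: 1531^(-80) ≡ 5690 (mod 6397).
Scan 2356·5690^i mod 6397 for i = 0, 1, …:
  i=0: 2356   i=1: 3925   i=2: 1323   i=3: 4998
  i=4: 3955   i=5: 5701   i=6: 5900   i=7: 5941
  i=8: 2542   i=9: 363     …   i=64: 2722
  i=65: 1043
Match at i=65, j=20: n = 65·80 + 20 = 5220.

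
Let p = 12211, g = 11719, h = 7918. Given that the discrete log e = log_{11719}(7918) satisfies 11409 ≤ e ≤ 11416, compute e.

11412

Compute 11719^11409 mod 12211 = 11392, then multiply by 11719 repeatedly:
  11719^11409=11392  11719^11410=12196  11719^11411=7380  11719^11412=7918
Found 7918 at exponent 11412.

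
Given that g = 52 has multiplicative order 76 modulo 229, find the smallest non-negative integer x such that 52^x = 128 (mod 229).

Baby-step giant-step with m = ceil(sqrt(76)) = 9.
Baby table (52^j mod 229 for j=0..8):
  0:1  1:52  2:185  3:2  4:104  5:141  6:4  7:208
  8:53
Giant step factor: 52^(-9) ≡ 86 (mod 229).
Scan 128·86^i mod 229 for i = 0, 1, …:
  i=0: 128   i=1: 16   i=2: 2
Match at i=2, j=3: x = 2·9 + 3 = 21.

21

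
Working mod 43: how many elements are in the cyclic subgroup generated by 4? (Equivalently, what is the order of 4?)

The order of 4 must divide p − 1 = 42 = 2 · 3 · 7.
Divisors: 1, 2, 3, 6, 7, 14, 21, 42.
Check each in increasing order: 4^1 ≡ 4;  4^2 ≡ 16;  4^3 ≡ 21;  4^6 ≡ 11;  4^7 ≡ 1.
Smallest exponent giving 1 is 7.

7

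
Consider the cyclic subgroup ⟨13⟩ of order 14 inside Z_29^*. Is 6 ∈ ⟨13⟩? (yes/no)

yes

⟨13⟩ has order 14; its elements mod 29 are {1, 4, 5, 6, 7, 9, 13, 16, 20, 22, 23, 24, 25, 28}.
6 is in this set.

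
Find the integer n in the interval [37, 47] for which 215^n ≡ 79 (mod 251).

46

Compute 215^37 mod 251 = 234, then multiply by 215 repeatedly:
  215^37=234  215^38=110  215^39=56  215^40=243  215^41=37
  215^42=174  215^43=11  215^44=106  215^45=200  215^46=79
Found 79 at exponent 46.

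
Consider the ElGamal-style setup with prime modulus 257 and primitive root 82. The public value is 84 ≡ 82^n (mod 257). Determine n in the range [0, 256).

Successive powers of 82 modulo 257:
  82^0=1  82^1=82  82^2=42  82^3=103  82^4=222  82^5=214
  82^6=72  82^7=250  82^8=197  82^9=220  82^10=50  82^11=245
  82^12=44  82^13=10  82^14=49  82^15=163  82^16=2  82^17=164
  82^18=84
So 82^18 ≡ 84 (mod 257), giving n = 18.

18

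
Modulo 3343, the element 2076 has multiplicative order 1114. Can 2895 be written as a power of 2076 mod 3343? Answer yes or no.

2895 ∈ ⟨2076⟩ iff 2895^1114 ≡ 1 (mod 3343), since |⟨2076⟩| = 1114.
2895^1114 mod 3343 = 1424.
Since 1424 ≠ 1, 2895 does not lie in the subgroup.

no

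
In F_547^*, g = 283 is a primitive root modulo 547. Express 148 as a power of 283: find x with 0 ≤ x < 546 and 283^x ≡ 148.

417

Baby-step giant-step with m = ceil(sqrt(546)) = 24.
Baby table (283^j mod 547 for j=0..23):
  0:1  1:283  2:227  3:242  4:111  5:234  6:35  7:59
  8:287  9:265  10:56  11:532  12:131  13:424  14:199  15:523
  16:319  17:22  18:209  19:71  20:401  21:254  22:225  23:223
Giant step factor: 283^(-24) ≡ 303 (mod 547).
Scan 148·303^i mod 547 for i = 0, 1, …:
  i=0: 148   i=1: 537   i=2: 252   i=3: 323
  i=4: 503   i=5: 343   i=6: 546   i=7: 244
  i=8: 87   i=9: 105     …   i=16: 454
  i=17: 265
Match at i=17, j=9: x = 17·24 + 9 = 417.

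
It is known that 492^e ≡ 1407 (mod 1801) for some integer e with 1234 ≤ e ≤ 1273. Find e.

1260

Compute 492^1234 mod 1801 = 720, then multiply by 492 repeatedly:
  492^1234=720  492^1235=1244  492^1236=1509  492^1237=416  492^1238=1159
  492^1239=1112  492^1240=1401  492^1241=1310  492^1242=1563  492^1243=1770
  492^1244=957  492^1245=783  492^1246=1623  492^1247=673  492^1248=1533
  492^1249=1418  492^1250=669  492^1251=1366  492^1252=299  492^1253=1227
  492^1254=349  492^1255=613  492^1256=829  492^1257=842  492^1258=34
  492^1259=519  492^1260=1407
Found 1407 at exponent 1260.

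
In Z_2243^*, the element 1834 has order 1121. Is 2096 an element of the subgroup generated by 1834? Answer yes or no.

2096 ∈ ⟨1834⟩ iff 2096^1121 ≡ 1 (mod 2243), since |⟨1834⟩| = 1121.
2096^1121 mod 2243 = 2242.
Since 2242 ≠ 1, 2096 does not lie in the subgroup.

no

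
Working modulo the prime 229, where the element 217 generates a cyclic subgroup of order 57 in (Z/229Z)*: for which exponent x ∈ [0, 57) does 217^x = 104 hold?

3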